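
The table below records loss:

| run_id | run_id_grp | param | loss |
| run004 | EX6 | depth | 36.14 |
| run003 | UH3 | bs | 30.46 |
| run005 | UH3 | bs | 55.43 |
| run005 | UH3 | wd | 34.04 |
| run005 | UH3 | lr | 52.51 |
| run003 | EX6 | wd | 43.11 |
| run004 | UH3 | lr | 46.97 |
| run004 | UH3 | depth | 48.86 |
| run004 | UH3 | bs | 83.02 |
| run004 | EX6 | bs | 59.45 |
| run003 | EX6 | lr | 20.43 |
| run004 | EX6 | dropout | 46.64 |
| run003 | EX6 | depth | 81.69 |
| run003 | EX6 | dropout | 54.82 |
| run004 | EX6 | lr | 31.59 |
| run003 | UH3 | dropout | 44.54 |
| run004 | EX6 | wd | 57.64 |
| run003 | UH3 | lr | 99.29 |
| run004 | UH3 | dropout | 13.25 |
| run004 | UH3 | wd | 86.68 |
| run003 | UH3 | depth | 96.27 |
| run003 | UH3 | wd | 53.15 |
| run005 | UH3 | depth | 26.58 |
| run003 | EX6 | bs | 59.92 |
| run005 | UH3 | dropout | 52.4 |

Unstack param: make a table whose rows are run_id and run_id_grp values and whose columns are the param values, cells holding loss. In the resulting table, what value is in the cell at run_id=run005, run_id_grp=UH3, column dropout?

Wide layout: rows indexed by run_id and run_id_grp, columns are the 5 distinct param values (depth, bs, wd, lr, dropout).
Cell (run_id=run005, run_id_grp=UH3, param=dropout) draws from the long row where run_id=run005, run_id_grp=UH3 and param=dropout, which has loss=52.4.

52.4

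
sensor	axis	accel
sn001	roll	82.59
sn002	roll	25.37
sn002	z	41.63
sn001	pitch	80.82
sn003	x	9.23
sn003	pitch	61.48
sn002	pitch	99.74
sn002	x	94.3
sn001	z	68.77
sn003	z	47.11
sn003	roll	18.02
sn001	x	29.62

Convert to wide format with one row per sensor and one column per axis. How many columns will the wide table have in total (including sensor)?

5

1 column for sensor plus 4 distinct axis values → 5 columns.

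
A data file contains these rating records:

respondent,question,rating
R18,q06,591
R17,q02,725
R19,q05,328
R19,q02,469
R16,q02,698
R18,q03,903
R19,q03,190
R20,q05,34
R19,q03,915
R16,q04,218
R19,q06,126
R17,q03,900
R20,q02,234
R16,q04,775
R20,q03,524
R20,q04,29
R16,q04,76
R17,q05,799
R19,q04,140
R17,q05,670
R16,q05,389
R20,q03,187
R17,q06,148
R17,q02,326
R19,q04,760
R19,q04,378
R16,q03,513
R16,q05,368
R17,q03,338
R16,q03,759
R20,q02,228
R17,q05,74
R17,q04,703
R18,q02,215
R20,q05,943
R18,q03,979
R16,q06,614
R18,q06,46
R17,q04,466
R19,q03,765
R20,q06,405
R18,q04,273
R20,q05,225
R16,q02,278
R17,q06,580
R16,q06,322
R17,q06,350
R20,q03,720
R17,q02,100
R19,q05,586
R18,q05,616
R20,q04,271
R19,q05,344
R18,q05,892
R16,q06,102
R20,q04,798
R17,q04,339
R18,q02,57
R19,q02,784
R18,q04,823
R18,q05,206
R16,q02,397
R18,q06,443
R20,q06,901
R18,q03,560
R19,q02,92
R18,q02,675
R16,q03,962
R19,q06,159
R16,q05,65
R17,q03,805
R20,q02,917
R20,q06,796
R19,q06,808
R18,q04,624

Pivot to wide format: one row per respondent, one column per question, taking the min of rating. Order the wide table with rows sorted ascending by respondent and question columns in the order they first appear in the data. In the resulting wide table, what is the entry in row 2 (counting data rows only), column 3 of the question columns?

With rows sorted ascending by respondent, row 2 is respondent=R17. question columns in first-appearance order: q06, q02, q05, q03, q04; column 3 is q05.
Long rows with respondent=R17, question=q05: min(799, 670, 74) = 74.

74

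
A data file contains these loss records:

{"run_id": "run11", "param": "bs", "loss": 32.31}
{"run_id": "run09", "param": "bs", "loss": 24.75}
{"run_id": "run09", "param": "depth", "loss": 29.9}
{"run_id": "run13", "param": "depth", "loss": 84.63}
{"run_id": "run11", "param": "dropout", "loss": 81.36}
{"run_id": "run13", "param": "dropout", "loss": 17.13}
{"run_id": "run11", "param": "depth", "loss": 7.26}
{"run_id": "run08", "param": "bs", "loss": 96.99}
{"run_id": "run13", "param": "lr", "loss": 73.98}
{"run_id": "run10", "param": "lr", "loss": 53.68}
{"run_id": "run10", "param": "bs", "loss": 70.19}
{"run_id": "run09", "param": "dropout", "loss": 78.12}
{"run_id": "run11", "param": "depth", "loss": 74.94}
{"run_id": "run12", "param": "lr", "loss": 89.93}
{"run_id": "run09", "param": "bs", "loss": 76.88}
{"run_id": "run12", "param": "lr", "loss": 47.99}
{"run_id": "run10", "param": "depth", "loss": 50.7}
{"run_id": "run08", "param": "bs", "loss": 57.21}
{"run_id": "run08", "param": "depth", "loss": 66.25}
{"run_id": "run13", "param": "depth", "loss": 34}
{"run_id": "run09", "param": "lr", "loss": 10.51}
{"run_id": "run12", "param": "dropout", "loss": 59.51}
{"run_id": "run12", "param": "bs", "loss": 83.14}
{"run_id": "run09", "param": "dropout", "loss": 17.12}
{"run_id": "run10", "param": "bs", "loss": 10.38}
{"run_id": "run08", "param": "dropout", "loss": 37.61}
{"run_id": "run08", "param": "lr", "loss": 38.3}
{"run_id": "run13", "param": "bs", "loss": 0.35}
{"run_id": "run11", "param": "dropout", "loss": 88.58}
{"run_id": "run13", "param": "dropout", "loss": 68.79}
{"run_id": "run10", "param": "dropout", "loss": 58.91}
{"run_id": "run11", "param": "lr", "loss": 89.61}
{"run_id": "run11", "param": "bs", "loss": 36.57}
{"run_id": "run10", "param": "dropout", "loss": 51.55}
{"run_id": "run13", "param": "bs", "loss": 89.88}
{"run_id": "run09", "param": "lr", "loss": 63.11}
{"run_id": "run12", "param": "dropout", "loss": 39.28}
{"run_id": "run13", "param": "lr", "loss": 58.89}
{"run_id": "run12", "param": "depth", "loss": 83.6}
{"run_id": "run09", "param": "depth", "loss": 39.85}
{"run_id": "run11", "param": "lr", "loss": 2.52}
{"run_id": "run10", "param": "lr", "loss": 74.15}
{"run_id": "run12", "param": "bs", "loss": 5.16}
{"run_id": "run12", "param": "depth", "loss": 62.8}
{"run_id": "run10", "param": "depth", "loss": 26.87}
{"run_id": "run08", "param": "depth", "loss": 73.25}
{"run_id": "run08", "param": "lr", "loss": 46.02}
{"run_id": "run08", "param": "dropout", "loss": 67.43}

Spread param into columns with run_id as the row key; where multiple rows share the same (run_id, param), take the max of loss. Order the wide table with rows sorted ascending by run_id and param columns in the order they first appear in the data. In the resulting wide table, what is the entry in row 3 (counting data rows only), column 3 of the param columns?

With rows sorted ascending by run_id, row 3 is run_id=run10. param columns in first-appearance order: bs, depth, dropout, lr; column 3 is dropout.
Long rows with run_id=run10, param=dropout: max(58.91, 51.55) = 58.91.

58.91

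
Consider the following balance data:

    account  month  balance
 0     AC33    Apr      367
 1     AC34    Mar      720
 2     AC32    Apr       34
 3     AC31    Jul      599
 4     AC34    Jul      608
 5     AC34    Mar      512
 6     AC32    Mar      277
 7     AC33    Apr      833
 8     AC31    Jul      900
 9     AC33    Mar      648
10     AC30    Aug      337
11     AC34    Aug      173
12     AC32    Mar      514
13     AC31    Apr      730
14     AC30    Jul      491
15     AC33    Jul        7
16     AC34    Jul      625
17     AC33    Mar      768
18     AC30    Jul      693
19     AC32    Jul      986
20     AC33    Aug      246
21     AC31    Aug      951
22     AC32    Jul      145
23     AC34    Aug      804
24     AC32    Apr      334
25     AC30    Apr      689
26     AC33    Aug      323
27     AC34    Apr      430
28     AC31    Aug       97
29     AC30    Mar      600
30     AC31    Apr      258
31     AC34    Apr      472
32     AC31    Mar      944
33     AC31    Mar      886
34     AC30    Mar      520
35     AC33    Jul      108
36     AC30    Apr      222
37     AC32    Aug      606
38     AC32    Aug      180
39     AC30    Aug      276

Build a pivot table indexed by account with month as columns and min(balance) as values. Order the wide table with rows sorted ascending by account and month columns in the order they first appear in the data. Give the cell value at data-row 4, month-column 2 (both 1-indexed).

With rows sorted ascending by account, row 4 is account=AC33. month columns in first-appearance order: Apr, Mar, Jul, Aug; column 2 is Mar.
Long rows with account=AC33, month=Mar: min(648, 768) = 648.

648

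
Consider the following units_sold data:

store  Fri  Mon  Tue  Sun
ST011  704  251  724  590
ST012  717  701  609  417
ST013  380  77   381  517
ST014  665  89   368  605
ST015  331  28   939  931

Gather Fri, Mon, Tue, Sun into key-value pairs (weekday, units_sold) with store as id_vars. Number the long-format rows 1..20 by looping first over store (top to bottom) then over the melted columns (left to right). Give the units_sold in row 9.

380

20 rows total (5 × 4). Row 9: index ⌊(9-1)/4⌋ = 2 into store → ST013; (9-1) mod 4 = 0 into the melted columns → Fri.
So row 9 is (ST013, Fri, 380); units_sold = 380.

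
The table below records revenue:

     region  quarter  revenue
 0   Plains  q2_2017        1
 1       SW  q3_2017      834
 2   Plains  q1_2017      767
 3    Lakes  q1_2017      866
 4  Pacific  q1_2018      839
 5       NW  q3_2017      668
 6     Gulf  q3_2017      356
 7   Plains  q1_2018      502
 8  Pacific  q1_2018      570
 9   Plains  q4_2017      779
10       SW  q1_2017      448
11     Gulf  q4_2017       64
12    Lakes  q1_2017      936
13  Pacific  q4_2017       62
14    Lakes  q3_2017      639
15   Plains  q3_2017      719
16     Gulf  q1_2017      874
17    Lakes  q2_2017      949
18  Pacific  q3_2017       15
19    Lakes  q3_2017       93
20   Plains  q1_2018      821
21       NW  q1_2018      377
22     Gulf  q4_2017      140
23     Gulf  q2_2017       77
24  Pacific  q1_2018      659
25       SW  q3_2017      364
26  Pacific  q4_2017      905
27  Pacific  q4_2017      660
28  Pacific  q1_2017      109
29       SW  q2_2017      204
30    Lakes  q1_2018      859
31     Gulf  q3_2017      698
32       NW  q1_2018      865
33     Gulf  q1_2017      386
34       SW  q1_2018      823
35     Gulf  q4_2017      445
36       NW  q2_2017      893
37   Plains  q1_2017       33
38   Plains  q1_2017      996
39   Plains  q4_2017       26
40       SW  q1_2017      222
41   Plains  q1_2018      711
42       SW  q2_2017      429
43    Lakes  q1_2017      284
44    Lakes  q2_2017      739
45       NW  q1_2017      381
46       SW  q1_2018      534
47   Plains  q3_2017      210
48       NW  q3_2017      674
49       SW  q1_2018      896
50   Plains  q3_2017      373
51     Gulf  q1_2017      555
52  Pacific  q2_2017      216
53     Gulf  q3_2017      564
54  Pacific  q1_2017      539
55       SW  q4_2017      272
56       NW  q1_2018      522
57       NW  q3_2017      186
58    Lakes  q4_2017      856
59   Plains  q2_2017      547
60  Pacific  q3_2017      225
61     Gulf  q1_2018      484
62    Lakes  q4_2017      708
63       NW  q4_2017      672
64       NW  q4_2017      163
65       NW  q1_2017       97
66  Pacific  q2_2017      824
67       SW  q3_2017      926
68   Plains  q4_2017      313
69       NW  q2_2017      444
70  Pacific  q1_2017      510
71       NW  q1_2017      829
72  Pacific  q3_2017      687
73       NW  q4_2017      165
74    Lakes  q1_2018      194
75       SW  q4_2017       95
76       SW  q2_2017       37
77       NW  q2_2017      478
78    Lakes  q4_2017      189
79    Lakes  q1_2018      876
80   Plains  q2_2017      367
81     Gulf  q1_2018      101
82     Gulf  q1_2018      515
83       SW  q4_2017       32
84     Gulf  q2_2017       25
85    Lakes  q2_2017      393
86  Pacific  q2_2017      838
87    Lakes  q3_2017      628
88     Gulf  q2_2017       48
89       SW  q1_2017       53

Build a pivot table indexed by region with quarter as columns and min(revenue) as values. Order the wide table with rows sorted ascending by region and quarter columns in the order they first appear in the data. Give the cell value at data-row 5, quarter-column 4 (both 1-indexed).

With rows sorted ascending by region, row 5 is region=Plains. quarter columns in first-appearance order: q2_2017, q3_2017, q1_2017, q1_2018, q4_2017; column 4 is q1_2018.
Long rows with region=Plains, quarter=q1_2018: min(502, 821, 711) = 502.

502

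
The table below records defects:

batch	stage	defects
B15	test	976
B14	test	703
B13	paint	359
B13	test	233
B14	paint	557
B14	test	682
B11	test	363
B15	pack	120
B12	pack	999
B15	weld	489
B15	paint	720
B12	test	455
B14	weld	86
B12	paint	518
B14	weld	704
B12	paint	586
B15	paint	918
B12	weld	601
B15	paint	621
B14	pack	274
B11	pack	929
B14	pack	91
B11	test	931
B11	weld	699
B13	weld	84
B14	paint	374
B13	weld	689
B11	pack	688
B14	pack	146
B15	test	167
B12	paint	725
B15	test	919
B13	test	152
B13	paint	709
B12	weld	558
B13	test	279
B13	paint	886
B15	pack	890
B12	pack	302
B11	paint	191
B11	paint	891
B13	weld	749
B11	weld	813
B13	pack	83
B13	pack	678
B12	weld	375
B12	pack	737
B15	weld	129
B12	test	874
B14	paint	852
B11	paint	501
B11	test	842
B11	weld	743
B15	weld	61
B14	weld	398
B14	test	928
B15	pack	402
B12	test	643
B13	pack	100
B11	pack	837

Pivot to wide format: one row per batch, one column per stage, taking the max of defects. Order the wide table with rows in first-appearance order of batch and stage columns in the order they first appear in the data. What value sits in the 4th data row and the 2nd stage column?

With rows in first-appearance order of batch, row 4 is batch=B11. stage columns in first-appearance order: test, paint, pack, weld; column 2 is paint.
Long rows with batch=B11, stage=paint: max(191, 891, 501) = 891.

891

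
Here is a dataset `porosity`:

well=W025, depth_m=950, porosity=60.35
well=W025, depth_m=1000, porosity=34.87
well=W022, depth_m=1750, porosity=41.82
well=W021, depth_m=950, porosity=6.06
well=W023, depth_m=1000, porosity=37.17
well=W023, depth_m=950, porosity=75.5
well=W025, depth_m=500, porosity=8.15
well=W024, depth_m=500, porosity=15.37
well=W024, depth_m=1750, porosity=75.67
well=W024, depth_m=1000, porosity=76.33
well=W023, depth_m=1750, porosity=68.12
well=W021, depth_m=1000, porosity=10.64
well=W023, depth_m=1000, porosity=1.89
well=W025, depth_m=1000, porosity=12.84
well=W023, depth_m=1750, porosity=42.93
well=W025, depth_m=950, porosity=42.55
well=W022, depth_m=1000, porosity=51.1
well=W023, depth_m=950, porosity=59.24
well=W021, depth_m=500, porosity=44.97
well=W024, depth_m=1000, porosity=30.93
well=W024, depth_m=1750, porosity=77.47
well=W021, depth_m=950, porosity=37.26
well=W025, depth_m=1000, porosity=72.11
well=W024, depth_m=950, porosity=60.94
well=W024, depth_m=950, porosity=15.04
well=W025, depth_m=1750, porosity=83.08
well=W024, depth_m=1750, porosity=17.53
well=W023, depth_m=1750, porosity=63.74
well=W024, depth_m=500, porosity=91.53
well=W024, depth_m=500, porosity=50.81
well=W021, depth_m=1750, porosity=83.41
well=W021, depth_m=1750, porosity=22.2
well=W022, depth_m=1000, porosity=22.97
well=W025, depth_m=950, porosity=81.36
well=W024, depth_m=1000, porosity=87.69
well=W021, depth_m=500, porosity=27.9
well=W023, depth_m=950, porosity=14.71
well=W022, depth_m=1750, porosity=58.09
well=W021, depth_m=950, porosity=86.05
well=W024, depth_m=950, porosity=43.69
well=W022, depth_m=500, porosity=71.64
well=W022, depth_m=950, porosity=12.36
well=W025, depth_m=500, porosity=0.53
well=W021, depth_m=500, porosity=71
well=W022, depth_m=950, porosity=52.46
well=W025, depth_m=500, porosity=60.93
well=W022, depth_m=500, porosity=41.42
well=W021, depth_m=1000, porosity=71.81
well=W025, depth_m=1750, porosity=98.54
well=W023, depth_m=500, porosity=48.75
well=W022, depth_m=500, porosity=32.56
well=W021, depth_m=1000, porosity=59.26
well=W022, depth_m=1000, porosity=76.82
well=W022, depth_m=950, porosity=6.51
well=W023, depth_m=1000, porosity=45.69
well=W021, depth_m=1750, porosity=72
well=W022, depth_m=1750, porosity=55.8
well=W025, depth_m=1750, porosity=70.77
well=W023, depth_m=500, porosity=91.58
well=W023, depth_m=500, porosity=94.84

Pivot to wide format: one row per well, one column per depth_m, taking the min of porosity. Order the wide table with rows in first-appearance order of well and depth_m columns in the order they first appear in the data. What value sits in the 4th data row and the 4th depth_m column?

With rows in first-appearance order of well, row 4 is well=W023. depth_m columns in first-appearance order: 950, 1000, 1750, 500; column 4 is 500.
Long rows with well=W023, depth_m=500: min(48.75, 91.58, 94.84) = 48.75.

48.75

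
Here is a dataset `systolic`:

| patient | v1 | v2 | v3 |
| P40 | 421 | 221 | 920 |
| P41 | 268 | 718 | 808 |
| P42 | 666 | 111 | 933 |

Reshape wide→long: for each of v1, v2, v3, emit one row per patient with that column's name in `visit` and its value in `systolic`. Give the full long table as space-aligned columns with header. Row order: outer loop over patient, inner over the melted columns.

Each (patient, column) pair becomes one row: 3 × 3 = 9 rows.
For example, (P40, v1) → systolic=421.

patient  visit  systolic
P40      v1     421     
P40      v2     221     
P40      v3     920     
P41      v1     268     
P41      v2     718     
P41      v3     808     
P42      v1     666     
P42      v2     111     
P42      v3     933     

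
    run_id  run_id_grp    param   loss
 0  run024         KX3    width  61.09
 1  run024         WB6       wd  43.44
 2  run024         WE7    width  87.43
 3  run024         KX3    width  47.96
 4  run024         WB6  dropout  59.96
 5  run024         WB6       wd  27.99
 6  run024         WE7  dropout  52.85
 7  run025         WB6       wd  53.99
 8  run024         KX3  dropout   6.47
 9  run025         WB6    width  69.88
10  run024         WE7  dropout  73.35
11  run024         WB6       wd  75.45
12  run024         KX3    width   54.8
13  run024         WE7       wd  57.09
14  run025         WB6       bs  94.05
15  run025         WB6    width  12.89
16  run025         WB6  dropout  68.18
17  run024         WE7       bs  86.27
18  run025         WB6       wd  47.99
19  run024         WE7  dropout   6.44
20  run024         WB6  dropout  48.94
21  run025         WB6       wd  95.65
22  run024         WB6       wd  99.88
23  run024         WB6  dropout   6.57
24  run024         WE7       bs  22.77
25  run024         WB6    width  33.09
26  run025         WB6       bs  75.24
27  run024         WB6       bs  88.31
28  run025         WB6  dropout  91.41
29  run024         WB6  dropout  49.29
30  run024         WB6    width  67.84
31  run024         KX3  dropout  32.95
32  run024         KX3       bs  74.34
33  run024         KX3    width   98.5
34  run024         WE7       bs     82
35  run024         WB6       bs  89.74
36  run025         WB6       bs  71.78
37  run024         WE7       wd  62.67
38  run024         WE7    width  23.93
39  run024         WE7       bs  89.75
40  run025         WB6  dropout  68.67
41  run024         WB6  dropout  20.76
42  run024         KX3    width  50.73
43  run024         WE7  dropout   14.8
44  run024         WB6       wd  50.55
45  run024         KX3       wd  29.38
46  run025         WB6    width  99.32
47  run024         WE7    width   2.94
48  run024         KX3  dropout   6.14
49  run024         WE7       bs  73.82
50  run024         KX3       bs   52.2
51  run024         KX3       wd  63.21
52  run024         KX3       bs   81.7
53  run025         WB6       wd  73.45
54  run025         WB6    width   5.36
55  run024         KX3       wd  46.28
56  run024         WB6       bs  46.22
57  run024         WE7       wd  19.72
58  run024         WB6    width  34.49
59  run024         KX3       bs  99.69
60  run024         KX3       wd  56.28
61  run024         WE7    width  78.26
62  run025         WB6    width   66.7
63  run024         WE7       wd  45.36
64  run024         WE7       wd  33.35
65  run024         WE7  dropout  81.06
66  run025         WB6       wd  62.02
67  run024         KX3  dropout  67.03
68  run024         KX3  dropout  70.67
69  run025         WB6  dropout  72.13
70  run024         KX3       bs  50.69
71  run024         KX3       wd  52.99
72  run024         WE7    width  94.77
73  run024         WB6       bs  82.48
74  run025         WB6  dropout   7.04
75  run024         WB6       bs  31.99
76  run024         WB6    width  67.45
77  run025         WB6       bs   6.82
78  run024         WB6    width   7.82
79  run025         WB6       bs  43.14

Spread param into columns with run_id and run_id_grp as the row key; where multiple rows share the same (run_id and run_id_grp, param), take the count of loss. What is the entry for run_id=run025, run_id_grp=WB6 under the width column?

Rows with run_id=run025, run_id_grp=WB6 and param=width: loss values are 69.88, 12.89, 99.32, 5.36, 66.7.
5 rows match — count = 5.

5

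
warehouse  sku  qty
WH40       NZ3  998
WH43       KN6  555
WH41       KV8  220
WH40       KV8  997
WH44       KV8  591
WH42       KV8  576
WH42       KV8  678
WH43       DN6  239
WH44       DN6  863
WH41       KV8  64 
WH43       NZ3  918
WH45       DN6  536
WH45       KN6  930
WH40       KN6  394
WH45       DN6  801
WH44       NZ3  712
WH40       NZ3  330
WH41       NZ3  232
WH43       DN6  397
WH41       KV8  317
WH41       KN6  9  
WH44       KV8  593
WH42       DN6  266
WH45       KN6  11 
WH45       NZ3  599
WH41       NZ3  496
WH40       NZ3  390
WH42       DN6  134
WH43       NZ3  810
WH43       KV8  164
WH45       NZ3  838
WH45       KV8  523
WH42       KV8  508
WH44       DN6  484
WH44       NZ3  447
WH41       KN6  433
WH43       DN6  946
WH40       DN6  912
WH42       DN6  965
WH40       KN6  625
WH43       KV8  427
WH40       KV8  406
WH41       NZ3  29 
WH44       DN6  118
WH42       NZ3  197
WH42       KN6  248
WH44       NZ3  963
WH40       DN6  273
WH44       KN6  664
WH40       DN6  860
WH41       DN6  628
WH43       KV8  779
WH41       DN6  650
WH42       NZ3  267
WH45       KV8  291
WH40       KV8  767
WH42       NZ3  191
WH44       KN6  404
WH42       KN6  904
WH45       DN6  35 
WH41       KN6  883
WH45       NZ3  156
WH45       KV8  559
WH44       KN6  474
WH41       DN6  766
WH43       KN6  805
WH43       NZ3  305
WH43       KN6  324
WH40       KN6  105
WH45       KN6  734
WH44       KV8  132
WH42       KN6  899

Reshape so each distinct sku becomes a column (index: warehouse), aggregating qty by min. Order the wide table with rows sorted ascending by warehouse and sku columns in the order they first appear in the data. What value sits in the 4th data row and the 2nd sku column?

With rows sorted ascending by warehouse, row 4 is warehouse=WH43. sku columns in first-appearance order: NZ3, KN6, KV8, DN6; column 2 is KN6.
Long rows with warehouse=WH43, sku=KN6: min(555, 805, 324) = 324.

324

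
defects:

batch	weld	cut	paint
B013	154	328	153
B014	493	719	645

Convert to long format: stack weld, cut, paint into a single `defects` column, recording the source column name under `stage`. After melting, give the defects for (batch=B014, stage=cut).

Unpivoting turns each (batch, wide-column) pair into one long row.
The wide cell at row B014, column cut holds 719, so the long row (B014, cut) has defects=719.

719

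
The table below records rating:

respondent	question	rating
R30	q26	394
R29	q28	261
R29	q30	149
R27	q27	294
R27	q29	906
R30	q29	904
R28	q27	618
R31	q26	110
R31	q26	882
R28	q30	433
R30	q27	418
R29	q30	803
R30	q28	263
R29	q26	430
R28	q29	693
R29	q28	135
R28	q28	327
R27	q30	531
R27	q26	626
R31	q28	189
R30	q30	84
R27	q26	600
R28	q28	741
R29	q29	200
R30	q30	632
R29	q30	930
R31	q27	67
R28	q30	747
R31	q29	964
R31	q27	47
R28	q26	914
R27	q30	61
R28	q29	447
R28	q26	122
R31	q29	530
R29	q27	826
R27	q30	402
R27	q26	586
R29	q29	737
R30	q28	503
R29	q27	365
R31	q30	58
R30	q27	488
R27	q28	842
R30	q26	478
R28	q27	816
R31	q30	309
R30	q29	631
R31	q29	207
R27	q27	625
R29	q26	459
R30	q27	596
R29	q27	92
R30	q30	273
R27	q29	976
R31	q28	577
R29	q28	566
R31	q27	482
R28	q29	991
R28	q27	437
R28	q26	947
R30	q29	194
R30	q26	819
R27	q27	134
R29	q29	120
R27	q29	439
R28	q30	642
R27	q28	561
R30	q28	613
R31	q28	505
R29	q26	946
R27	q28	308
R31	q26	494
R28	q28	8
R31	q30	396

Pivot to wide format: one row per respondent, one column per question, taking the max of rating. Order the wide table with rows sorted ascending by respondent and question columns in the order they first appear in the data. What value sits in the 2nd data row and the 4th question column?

With rows sorted ascending by respondent, row 2 is respondent=R28. question columns in first-appearance order: q26, q28, q30, q27, q29; column 4 is q27.
Long rows with respondent=R28, question=q27: max(618, 816, 437) = 816.

816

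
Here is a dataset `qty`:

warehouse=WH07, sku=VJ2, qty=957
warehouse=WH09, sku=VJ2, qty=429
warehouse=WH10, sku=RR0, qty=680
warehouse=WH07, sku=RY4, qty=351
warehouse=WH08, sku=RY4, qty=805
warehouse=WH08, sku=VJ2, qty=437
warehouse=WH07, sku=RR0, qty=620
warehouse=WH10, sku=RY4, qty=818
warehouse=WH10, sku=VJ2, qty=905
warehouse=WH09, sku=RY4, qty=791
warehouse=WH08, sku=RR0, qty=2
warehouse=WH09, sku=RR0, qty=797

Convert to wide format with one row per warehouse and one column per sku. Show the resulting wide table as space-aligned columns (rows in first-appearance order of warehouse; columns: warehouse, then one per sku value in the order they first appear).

Columns: warehouse plus the 3 distinct sku values (VJ2, RR0, RY4).
For example, row WH07 column VJ2 takes qty=957 from the long row (WH07, VJ2).

warehouse  VJ2  RR0  RY4
WH07       957  620  351
WH09       429  797  791
WH10       905  680  818
WH08       437  2    805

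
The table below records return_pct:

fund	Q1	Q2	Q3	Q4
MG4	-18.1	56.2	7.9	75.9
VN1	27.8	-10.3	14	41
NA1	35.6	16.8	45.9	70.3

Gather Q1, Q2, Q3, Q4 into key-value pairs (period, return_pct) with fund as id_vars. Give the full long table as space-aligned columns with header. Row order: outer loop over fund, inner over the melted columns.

fund  period  return_pct
MG4   Q1      -18.1     
MG4   Q2      56.2      
MG4   Q3      7.9       
MG4   Q4      75.9      
VN1   Q1      27.8      
VN1   Q2      -10.3     
VN1   Q3      14        
VN1   Q4      41        
NA1   Q1      35.6      
NA1   Q2      16.8      
NA1   Q3      45.9      
NA1   Q4      70.3      

Each (fund, column) pair becomes one row: 3 × 4 = 12 rows.
For example, (MG4, Q1) → return_pct=-18.1.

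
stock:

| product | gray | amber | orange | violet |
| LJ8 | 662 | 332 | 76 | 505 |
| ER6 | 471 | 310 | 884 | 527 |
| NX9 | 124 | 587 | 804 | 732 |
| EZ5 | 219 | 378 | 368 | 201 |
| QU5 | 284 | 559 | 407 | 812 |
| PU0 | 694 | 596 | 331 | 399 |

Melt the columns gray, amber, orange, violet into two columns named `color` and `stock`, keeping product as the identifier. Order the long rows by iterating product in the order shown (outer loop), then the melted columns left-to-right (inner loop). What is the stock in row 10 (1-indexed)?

587

24 rows total (6 × 4). Row 10: index ⌊(10-1)/4⌋ = 2 into product → NX9; (10-1) mod 4 = 1 into the melted columns → amber.
So row 10 is (NX9, amber, 587); stock = 587.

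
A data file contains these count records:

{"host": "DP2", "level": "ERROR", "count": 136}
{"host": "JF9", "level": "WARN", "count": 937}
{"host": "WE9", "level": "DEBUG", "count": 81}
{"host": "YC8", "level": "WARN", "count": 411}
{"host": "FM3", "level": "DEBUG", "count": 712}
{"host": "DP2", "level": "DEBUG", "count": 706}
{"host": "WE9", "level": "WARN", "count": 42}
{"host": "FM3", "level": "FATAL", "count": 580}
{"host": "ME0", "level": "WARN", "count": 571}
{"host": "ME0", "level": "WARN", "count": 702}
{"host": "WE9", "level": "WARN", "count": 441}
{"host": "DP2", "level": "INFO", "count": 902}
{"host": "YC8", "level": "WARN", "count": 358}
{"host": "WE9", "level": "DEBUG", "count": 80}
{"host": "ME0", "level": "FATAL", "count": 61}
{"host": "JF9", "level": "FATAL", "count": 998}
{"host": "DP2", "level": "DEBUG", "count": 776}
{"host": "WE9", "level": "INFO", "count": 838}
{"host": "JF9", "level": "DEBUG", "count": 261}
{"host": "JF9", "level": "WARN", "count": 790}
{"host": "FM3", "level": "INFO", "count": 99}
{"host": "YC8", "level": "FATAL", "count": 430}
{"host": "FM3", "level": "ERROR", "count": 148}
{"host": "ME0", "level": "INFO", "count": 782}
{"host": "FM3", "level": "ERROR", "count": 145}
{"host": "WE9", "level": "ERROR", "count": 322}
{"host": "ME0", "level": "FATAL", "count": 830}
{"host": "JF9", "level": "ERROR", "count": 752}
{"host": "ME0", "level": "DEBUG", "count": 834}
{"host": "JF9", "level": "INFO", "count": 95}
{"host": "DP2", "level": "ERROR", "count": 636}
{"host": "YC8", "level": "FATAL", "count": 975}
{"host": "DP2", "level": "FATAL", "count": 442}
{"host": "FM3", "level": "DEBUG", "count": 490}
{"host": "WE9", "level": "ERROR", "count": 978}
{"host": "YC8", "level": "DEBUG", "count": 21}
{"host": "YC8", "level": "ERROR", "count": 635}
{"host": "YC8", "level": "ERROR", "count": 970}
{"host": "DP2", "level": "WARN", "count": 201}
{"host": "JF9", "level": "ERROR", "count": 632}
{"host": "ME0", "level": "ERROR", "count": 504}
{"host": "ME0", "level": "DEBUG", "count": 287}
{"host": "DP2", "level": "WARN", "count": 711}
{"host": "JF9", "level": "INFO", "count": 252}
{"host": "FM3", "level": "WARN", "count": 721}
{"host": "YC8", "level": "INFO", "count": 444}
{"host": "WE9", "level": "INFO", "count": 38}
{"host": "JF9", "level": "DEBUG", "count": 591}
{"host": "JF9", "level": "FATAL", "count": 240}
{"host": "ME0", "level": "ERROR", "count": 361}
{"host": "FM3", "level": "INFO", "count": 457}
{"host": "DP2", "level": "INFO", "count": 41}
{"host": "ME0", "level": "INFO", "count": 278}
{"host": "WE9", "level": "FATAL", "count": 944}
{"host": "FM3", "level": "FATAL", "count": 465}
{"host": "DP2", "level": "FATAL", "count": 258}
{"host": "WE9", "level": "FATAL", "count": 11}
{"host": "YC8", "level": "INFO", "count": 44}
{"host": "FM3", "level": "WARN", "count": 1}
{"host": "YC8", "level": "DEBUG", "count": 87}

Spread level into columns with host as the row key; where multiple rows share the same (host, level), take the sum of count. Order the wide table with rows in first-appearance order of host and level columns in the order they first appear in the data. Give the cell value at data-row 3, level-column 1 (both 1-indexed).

With rows in first-appearance order of host, row 3 is host=WE9. level columns in first-appearance order: ERROR, WARN, DEBUG, FATAL, INFO; column 1 is ERROR.
Long rows with host=WE9, level=ERROR: 322 + 978 = 1300.

1300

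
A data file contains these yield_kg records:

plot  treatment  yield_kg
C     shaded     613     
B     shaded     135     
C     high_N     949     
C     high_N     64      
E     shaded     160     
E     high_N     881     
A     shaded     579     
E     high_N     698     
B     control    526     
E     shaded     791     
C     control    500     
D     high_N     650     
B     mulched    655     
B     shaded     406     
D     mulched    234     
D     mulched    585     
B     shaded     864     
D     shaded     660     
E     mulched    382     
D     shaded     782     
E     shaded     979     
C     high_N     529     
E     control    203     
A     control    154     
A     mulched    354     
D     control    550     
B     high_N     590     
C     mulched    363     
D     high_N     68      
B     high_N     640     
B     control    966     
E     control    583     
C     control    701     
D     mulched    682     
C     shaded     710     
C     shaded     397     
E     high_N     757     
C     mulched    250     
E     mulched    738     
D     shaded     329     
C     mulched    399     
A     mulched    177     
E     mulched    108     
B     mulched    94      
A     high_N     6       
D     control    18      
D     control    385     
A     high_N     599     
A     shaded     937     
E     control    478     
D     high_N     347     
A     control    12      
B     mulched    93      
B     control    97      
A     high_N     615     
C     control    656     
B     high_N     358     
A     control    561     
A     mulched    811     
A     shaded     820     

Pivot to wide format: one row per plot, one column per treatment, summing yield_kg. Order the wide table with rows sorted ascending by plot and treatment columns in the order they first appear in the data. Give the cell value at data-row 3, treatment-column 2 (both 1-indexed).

1542

With rows sorted ascending by plot, row 3 is plot=C. treatment columns in first-appearance order: shaded, high_N, control, mulched; column 2 is high_N.
Long rows with plot=C, treatment=high_N: 949 + 64 + 529 = 1542.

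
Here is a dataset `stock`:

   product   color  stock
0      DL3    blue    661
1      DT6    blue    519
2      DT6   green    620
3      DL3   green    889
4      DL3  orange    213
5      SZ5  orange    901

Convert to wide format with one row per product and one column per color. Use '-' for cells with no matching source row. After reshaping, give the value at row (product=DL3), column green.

The long row with product=DL3, color=green has stock=889.

889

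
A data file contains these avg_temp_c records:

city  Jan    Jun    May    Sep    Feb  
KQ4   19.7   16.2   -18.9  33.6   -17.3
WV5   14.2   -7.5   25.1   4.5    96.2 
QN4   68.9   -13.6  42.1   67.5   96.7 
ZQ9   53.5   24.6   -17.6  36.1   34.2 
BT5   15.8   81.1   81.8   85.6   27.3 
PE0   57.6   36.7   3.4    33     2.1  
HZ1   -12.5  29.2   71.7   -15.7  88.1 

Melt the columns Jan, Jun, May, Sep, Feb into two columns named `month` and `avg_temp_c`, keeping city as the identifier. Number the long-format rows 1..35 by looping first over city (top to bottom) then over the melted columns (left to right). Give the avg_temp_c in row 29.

35 rows total (7 × 5). Row 29: index ⌊(29-1)/5⌋ = 5 into city → PE0; (29-1) mod 5 = 3 into the melted columns → Sep.
So row 29 is (PE0, Sep, 33); avg_temp_c = 33.

33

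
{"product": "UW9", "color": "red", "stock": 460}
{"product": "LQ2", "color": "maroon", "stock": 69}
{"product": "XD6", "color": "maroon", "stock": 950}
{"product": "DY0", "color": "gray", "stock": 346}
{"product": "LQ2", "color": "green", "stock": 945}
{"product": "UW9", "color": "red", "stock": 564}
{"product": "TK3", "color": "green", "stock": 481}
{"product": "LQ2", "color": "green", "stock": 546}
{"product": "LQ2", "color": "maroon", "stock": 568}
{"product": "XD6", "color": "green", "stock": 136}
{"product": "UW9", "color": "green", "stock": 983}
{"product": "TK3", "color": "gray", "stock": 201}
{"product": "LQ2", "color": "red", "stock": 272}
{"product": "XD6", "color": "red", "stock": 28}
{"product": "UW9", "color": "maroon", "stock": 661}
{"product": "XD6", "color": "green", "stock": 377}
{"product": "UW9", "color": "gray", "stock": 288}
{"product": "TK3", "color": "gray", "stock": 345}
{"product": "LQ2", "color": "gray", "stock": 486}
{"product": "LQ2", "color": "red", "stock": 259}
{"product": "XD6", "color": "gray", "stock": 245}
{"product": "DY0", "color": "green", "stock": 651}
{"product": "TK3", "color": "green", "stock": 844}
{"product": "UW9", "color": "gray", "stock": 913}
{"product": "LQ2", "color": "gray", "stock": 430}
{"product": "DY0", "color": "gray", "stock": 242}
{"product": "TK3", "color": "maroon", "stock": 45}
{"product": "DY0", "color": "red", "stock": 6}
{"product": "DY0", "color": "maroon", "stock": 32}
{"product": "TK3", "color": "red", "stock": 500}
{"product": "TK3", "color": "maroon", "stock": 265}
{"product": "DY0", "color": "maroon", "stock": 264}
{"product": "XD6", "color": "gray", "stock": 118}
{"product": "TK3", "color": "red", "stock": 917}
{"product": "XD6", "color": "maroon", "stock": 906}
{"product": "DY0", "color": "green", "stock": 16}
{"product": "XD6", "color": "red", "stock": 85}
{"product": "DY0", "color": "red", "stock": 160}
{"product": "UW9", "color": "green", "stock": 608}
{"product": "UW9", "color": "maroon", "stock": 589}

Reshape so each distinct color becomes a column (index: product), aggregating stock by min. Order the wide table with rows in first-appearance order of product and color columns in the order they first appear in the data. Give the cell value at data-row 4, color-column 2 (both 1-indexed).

With rows in first-appearance order of product, row 4 is product=DY0. color columns in first-appearance order: red, maroon, gray, green; column 2 is maroon.
Long rows with product=DY0, color=maroon: min(32, 264) = 32.

32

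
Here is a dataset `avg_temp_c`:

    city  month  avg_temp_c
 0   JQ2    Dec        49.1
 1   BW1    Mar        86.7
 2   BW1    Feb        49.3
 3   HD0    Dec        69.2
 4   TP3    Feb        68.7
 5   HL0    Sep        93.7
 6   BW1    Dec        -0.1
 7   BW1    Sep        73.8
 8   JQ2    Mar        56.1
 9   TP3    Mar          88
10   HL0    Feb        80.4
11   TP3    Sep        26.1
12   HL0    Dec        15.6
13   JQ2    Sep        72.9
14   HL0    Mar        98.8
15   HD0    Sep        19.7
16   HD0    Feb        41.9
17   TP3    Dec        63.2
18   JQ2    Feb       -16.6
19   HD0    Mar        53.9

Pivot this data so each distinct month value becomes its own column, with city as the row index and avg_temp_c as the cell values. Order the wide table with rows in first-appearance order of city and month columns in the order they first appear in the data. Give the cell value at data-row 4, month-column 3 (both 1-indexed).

68.7

With rows in first-appearance order of city, row 4 is city=TP3. month columns in first-appearance order: Dec, Mar, Feb, Sep; column 3 is Feb.
Long rows with city=TP3, month=Feb: avg_temp_c = 68.7.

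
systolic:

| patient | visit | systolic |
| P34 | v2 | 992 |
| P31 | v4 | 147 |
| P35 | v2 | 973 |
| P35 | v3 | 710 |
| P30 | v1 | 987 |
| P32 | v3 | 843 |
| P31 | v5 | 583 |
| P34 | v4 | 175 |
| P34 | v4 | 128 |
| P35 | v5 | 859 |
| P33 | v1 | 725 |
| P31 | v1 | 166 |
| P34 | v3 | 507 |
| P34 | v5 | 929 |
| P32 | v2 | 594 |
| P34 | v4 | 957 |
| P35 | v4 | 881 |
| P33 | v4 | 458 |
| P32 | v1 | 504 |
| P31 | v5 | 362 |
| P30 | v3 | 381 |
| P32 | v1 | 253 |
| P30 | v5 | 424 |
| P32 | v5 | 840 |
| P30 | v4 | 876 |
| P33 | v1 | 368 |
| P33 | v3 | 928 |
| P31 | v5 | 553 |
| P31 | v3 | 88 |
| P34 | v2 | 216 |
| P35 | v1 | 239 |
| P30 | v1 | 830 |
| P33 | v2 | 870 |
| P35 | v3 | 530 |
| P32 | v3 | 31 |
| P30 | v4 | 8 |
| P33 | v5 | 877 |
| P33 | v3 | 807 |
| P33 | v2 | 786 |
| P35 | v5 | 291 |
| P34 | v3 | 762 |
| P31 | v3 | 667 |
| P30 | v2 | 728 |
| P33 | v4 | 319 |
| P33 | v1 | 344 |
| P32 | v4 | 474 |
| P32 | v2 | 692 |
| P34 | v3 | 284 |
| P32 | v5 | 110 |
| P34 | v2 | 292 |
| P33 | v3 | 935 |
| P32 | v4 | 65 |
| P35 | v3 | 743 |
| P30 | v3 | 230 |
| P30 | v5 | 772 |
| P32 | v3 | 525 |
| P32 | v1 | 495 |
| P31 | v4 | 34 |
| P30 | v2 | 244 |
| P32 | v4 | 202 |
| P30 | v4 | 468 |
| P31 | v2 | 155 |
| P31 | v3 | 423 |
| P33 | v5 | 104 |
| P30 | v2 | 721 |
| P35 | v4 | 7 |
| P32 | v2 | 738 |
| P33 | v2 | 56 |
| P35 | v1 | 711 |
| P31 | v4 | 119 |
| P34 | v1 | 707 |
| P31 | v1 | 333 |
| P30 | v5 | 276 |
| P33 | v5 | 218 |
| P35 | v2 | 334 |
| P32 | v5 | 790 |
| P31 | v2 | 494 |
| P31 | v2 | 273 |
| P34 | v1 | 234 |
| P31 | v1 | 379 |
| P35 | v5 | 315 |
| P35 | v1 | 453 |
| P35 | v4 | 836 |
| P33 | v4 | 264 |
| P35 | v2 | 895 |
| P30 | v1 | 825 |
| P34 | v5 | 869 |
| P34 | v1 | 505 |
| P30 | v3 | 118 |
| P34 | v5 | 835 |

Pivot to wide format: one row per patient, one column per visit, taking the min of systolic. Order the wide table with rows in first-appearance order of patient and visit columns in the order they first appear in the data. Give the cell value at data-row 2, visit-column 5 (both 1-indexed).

With rows in first-appearance order of patient, row 2 is patient=P31. visit columns in first-appearance order: v2, v4, v3, v1, v5; column 5 is v5.
Long rows with patient=P31, visit=v5: min(583, 362, 553) = 362.

362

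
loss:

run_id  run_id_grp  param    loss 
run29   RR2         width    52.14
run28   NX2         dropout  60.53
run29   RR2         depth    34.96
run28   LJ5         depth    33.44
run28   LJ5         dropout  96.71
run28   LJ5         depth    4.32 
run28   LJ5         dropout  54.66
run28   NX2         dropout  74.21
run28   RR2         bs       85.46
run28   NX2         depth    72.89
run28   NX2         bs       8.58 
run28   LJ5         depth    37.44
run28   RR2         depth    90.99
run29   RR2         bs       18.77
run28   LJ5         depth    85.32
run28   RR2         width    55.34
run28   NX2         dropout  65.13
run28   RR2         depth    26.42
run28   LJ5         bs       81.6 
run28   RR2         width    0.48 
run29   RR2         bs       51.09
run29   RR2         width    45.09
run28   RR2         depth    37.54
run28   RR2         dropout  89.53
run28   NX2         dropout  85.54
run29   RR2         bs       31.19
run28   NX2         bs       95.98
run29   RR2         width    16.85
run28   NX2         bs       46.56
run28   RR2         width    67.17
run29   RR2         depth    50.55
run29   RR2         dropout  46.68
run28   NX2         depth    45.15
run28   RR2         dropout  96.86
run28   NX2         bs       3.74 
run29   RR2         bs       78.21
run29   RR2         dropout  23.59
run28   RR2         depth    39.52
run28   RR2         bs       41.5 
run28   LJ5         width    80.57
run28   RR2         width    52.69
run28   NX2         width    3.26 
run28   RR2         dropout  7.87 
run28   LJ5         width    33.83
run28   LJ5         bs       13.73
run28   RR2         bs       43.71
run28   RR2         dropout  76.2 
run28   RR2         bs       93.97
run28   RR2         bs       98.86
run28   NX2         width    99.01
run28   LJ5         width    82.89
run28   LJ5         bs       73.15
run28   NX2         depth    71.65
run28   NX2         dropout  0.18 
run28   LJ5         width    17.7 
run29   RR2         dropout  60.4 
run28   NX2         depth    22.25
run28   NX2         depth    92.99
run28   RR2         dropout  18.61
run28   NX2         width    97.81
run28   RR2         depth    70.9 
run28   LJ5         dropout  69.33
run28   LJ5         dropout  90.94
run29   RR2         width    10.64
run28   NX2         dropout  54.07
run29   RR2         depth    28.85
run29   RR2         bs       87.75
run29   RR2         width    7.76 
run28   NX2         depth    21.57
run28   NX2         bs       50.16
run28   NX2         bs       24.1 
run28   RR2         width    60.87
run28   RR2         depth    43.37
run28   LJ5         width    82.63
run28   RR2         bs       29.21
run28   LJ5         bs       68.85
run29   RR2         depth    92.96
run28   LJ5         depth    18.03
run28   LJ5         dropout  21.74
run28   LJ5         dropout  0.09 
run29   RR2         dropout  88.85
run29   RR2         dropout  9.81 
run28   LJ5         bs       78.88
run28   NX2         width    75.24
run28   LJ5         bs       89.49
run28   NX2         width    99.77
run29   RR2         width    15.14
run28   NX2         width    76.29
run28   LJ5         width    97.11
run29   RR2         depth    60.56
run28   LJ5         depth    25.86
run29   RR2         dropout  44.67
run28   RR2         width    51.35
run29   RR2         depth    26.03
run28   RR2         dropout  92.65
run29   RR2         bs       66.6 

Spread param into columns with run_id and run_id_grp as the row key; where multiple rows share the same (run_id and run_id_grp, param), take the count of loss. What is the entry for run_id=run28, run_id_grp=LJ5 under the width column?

Rows with run_id=run28, run_id_grp=LJ5 and param=width: loss values are 80.57, 33.83, 82.89, 17.7, 82.63, 97.11.
6 rows match — count = 6.

6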